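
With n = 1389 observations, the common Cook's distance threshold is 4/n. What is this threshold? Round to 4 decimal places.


Using the rule of thumb:
Threshold = 4 / 1389 = 0.0029.

0.0029


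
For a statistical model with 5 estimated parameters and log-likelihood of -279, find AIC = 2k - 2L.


AIC = 2*5 - 2*(-279).
= 10 + 558 = 568.

568


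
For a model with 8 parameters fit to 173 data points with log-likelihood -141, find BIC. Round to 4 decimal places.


Compute k*ln(n) = 8*ln(173) = 8*5.153292 = 41.226336.
Then -2*loglik = 282.
BIC = 41.226336 + 282 = 323.226336, which rounds to 323.2263.

323.2263


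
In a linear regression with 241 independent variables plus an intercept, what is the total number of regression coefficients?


Including the intercept, the model has 241 predictor coefficients + 1 intercept.
Total = 242.

242


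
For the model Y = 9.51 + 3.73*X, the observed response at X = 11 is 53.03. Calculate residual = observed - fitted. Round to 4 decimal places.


Predicted = 9.51 + 3.73 * 11 = 50.5400.
Residual = 53.03 - 50.5400 = 2.4900.

2.4900


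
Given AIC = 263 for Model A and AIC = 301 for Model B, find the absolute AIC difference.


|AIC_A - AIC_B| = |263 - 301| = 38.
Model A is preferred (lower AIC).

38


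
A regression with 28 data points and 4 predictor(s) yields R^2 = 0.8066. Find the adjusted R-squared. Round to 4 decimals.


Plug in: Adj R^2 = 1 - (1 - 0.8066) * 27/23.
= 1 - 0.1934 * 27/23
= 1 - 5.2218 / 23
= 1 - 0.2270 = 0.7730.

0.7730


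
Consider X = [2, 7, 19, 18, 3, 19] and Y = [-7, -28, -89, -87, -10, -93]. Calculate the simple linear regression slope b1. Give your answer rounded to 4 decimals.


Calculate xbar = 11.3333, ybar = -52.3333.
S_xx = 337.3333, S_xy = -1705.3333.
Using b1 = S_xy / S_xx = -1705.3333 / 337.3333, we get b1 = -5.0553.

-5.0553


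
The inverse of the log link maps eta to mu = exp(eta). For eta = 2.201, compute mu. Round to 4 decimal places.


Apply the inverse link:
mu = e^2.201 = 9.0340.

9.0340


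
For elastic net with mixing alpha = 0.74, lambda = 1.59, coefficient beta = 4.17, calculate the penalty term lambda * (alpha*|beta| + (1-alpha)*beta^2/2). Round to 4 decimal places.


Compute:
L1 = 0.74 * 4.17 = 3.0858.
L2 = 0.26 * 4.17^2 / 2 = 2.2606.
Penalty = 1.59 * (3.0858 + 2.2606) = 8.5007.

8.5007


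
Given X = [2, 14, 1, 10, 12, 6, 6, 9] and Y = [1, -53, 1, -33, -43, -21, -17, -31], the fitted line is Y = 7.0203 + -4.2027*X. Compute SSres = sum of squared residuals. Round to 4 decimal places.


For each point, residual = actual - predicted.
Residuals: [2.3851, -1.1825, -1.8176, 2.0067, 0.4121, -2.8041, 1.1959, -0.1960].
Sum of squared residuals = 23.9189.

23.9189


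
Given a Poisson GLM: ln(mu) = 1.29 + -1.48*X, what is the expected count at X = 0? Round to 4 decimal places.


Linear predictor: eta = 1.29 + (-1.48)(0) = 1.2900.
Expected count: mu = exp(1.2900) = 3.6328.

3.6328


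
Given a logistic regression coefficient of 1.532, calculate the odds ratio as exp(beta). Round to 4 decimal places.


Odds ratio = exp(beta) = exp(1.532).
= 4.6274.

4.6274


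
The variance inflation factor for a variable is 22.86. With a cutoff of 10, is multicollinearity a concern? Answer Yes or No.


Check: VIF = 22.86 vs threshold = 10.
Since 22.86 >= 10, the answer is Yes.

Yes


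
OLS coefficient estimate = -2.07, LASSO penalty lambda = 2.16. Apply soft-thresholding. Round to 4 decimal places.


Absolute value: |-2.07| = 2.07.
Compare to lambda = 2.16.
Since |beta| <= lambda, the coefficient is set to 0.

0.0000


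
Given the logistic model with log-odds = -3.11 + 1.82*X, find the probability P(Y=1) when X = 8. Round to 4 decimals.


Compute z = -3.11 + (1.82)(8) = 11.4500.
exp(-z) = 0.0000.
P = 1/(1 + 0.0000) = 1.0000.

1.0000


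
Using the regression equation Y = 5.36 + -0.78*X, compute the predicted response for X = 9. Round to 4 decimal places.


Plug X = 9 into Y = 5.36 + -0.78*X:
Y = 5.36 + -7.0200 = -1.6600.

-1.6600


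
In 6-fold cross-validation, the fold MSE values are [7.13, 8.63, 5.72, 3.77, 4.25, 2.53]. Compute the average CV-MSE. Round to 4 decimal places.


Sum of fold MSEs = 32.0300.
Average = 32.0300 / 6 = 5.3383.

5.3383


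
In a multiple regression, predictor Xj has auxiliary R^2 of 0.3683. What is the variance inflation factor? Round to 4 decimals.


Denominator: 1 - 0.3683 = 0.6317.
VIF = 1 / 0.6317 = 1.5830.

1.5830


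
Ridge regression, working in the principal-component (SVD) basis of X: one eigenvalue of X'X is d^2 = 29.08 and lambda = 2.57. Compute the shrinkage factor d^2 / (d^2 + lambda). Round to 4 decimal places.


Denominator = d^2 + lambda = 29.08 + 2.57 = 31.6500.
Shrinkage = 29.08 / 31.6500 = 0.9188.

0.9188


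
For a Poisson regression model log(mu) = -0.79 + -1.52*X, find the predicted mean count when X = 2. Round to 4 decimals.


Compute eta = -0.79 + -1.52 * 2 = -3.8300.
Apply inverse link: mu = e^-3.8300 = 0.0217.

0.0217


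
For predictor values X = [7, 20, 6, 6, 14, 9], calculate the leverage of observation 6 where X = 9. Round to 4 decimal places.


Mean of X: xbar = 10.3333.
SXX = 157.3333.
For X = 9: h = 1/6 + (9 - 10.3333)^2/157.3333 = 0.1780.

0.1780


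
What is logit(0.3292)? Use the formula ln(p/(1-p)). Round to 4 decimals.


1 - p = 0.6708.
p/(1-p) = 0.4908.
logit = ln(0.4908) = -0.7118.

-0.7118


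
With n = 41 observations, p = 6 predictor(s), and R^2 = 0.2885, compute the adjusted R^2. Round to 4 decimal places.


Using the formula:
(1 - 0.2885) = 0.7115.
Multiply by 40/34: 0.7115 * 40 = 28.4600, then 28.4600 / 34 = 0.8371.
Adj R^2 = 1 - 0.8371 = 0.1629.

0.1629


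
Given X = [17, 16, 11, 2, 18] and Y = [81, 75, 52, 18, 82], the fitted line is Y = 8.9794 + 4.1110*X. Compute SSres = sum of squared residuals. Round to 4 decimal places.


Compute predicted values, then residuals = yi - yhat_i.
Residuals: [2.1336, 0.2446, -2.2004, 0.7986, -0.9774].
SSres = sum(residual^2) = 11.0469.

11.0469


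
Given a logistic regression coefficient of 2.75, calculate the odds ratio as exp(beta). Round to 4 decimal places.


exp(2.75) = 15.6426.
So the odds ratio is 15.6426.

15.6426


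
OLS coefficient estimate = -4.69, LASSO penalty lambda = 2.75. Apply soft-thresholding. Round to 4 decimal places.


Check: |-4.69| = 4.69 vs lambda = 2.75.
Since |beta| > lambda, coefficient = sign(beta)*(|beta| - lambda) = -1.9400.
Soft-thresholded coefficient = -1.9400.

-1.9400


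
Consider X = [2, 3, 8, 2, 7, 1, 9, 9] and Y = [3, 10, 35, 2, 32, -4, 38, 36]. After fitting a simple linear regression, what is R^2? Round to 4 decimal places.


The fitted line is Y = -7.4057 + 5.1523*X.
SSres = 29.9517, SStot = 2230.0000.
R^2 = 1 - SSres/SStot = 0.9866.

0.9866


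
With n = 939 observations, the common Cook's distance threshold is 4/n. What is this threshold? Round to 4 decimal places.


Cook's distance cutoff = 4/n = 4/939.
= 0.0043.

0.0043


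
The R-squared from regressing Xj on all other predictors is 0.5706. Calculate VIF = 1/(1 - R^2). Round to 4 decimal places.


Using VIF = 1/(1 - R^2_j):
1 - 0.5706 = 0.4294.
VIF = 2.3288.

2.3288


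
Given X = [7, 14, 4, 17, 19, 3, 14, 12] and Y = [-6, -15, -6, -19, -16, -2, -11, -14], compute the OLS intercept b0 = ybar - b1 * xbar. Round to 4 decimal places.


First find the slope: b1 = -0.9283.
Means: xbar = 11.2500, ybar = -11.1250.
b0 = ybar - b1 * xbar = -11.1250 - -0.9283 * 11.2500 = -0.6818.

-0.6818


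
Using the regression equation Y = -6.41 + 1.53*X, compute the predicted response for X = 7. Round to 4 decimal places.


Plug X = 7 into Y = -6.41 + 1.53*X:
Y = -6.41 + 10.7100 = 4.3000.

4.3000


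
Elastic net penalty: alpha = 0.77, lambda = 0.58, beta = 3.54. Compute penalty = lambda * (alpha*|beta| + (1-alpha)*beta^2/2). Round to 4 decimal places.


alpha * |beta| = 0.77 * 3.54 = 2.7258.
(1-alpha) * beta^2/2 = 0.23 * 12.5316/2 = 1.4411.
Total = 0.58 * (2.7258 + 1.4411) = 2.4168.

2.4168


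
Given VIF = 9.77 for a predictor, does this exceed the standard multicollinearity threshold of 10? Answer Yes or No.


The threshold is 10.
VIF = 9.77 is < 10.
Multicollinearity indication: No.

No


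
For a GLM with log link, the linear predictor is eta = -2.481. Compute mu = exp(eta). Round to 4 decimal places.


The inverse log link gives:
mu = exp(-2.481) = 0.0837.

0.0837


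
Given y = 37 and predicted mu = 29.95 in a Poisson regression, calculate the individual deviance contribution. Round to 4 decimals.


Compute y*ln(y/mu) = 37*ln(37/29.95) = 37*0.211389 = 7.821393.
y - mu = 7.05.
D = 2*(7.821393 - (7.05)) = 1.542786, which rounds to 1.5428.

1.5428


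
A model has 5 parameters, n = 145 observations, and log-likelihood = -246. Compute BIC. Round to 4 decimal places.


Compute k*ln(n) = 5*ln(145) = 5*4.976734 = 24.883670.
Then -2*loglik = 492.
BIC = 24.883670 + 492 = 516.883670, which rounds to 516.8837.

516.8837


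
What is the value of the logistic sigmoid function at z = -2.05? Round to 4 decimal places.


exp(2.0500) = 7.7679.
1 + exp(-z) = 8.7679.
sigmoid = 1/8.7679 = 0.1141.

0.1141


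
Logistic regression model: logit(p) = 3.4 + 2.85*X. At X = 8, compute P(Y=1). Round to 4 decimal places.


z = 3.4 + 2.85 * 8 = 26.2000.
Sigmoid: P = 1 / (1 + exp(-26.2000)) = 1.0000.

1.0000


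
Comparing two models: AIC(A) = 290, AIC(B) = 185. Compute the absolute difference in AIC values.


Absolute difference = |290 - 185| = 105.
The model with lower AIC (B) is preferred.

105


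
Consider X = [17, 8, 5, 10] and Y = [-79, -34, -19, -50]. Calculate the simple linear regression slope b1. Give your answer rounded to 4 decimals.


The sample means are xbar = 10.0000 and ybar = -45.5000.
Compute S_xx = 78.0000 and S_xy = -390.0000.
Slope b1 = S_xy / S_xx = -390.0000 / 78.0000 = -5.0000.

-5.0000


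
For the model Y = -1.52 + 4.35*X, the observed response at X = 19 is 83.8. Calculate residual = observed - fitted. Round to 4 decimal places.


Fitted value at X = 19 is yhat = -1.52 + 4.35*19 = 81.1300.
Residual = 83.8 - 81.1300 = 2.6700.

2.6700


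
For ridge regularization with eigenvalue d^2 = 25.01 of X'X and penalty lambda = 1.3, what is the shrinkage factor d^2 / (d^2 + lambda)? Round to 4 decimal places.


Compute the denominator: 25.01 + 1.3 = 26.3100.
Shrinkage factor = 25.01 / 26.3100 = 0.9506.

0.9506


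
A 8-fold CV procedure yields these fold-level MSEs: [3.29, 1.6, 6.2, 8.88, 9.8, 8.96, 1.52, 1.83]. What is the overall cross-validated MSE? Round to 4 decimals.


Add all fold MSEs: 42.0800.
Divide by k = 8: 42.0800/8 = 5.2600.

5.2600


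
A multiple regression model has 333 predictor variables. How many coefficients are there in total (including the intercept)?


Each predictor gets one coefficient, plus one intercept.
Total parameters = 333 + 1 = 334.

334


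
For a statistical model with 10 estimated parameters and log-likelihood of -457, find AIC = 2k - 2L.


AIC = 2k - 2*loglik = 2(10) - 2(-457).
= 20 + 914 = 934.

934


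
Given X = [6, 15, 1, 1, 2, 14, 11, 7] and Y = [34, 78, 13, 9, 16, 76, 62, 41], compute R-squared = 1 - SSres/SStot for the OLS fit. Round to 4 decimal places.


The fitted line is Y = 6.0496 + 4.9229*X.
SSres = 18.6501, SStot = 5516.8750.
R^2 = 1 - SSres/SStot = 0.9966.

0.9966


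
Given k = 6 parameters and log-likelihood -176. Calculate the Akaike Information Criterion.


AIC = 2k - 2*loglik = 2(6) - 2(-176).
= 12 + 352 = 364.

364


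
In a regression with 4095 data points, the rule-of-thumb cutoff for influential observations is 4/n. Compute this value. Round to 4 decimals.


Cook's distance cutoff = 4/n = 4/4095.
= 0.0010.

0.0010


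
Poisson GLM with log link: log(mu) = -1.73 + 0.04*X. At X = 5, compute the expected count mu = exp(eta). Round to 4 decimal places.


Linear predictor: eta = -1.73 + (0.04)(5) = -1.5300.
Expected count: mu = exp(-1.5300) = 0.2165.

0.2165


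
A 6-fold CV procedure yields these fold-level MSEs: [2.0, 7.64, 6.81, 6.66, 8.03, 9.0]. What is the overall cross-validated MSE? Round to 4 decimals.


Total MSE across folds = 40.1400.
CV-MSE = 40.1400/6 = 6.6900.

6.6900


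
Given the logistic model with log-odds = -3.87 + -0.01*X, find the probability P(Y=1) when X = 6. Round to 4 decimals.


z = -3.87 + -0.01 * 6 = -3.9300.
Sigmoid: P = 1 / (1 + exp(3.9300)) = 0.0193.

0.0193


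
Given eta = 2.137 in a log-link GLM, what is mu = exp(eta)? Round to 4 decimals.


Apply the inverse link:
mu = e^2.137 = 8.4740.

8.4740


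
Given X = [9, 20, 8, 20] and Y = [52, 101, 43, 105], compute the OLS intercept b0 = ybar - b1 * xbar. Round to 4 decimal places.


First find the slope: b1 = 4.8418.
Means: xbar = 14.2500, ybar = 75.2500.
b0 = ybar - b1 * xbar = 75.2500 - 4.8418 * 14.2500 = 6.2542.

6.2542


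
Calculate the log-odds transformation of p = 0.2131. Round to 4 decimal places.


Compute the odds: 0.2131/0.7869 = 0.2708.
Take the natural log: ln(0.2708) = -1.3063.

-1.3063


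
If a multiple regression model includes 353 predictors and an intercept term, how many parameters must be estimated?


Each predictor gets one coefficient, plus one intercept.
Total parameters = 353 + 1 = 354.

354


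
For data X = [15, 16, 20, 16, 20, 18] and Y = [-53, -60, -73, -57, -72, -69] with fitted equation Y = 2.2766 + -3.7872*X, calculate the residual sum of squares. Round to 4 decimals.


For each point, residual = actual - predicted.
Residuals: [1.5314, -1.6814, 0.4674, 1.3186, 1.4674, -3.1070].
Sum of squared residuals = 18.9362.

18.9362


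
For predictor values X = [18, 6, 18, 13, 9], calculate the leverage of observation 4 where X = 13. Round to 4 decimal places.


Compute xbar = 12.8000 with n = 5 observations.
SXX = 114.8000.
Leverage = 1/5 + (13 - 12.8000)^2/114.8000 = 0.2003.

0.2003


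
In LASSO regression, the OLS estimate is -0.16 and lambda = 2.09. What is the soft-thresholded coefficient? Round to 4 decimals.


Check: |-0.16| = 0.16 vs lambda = 2.09.
Since |beta| <= lambda, the coefficient is set to 0.
Soft-thresholded coefficient = 0.0000.

0.0000


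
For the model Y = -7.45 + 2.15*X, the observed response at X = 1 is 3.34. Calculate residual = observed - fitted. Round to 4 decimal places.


Compute yhat = -7.45 + (2.15)(1) = -5.3000.
Residual = actual - predicted = 3.34 - -5.3000 = 8.6400.

8.6400


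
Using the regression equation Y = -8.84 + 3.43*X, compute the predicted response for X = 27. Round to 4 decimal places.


Substitute X = 27 into the equation:
Y = -8.84 + 3.43 * 27 = -8.84 + 92.6100 = 83.7700.

83.7700


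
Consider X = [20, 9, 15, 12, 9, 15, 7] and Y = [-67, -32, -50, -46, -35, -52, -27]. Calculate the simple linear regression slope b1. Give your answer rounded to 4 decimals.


The sample means are xbar = 12.4286 and ybar = -44.1429.
Compute S_xx = 123.7143 and S_xy = -373.5714.
Slope b1 = S_xy / S_xx = -373.5714 / 123.7143 = -3.0196.

-3.0196


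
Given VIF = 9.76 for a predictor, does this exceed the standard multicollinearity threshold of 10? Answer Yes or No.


Check: VIF = 9.76 vs threshold = 10.
Since 9.76 < 10, the answer is No.

No


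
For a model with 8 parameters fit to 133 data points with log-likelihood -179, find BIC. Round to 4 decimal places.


ln(133) = 4.890349.
k * ln(n) = 8 * 4.890349 = 39.122792.
-2L = 358.
BIC = 39.122792 + 358 = 397.122792, which rounds to 397.1228.

397.1228


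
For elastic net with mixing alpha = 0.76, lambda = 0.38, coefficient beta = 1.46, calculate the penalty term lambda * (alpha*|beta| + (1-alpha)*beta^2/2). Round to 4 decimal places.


L1 component = 0.76 * |1.46| = 1.1096.
L2 component = 0.24 * 1.46^2 / 2 = 0.2558.
Penalty = 0.38 * (1.1096 + 0.2558) = 0.38 * 1.3654 = 0.5188.

0.5188


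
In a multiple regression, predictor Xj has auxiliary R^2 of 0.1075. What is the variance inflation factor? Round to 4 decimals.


VIF = 1 / (1 - 0.1075).
= 1 / 0.8925 = 1.1204.

1.1204


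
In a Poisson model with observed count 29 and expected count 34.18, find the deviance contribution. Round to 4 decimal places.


y/mu = 29/34.18 = 0.848449 (approx.), and ln(29/34.18) = -0.164345.
y * ln(y/mu) = 29 * -0.164345 = -4.766005.
y - mu = -5.18.
D = 2 * (-4.766005 - -5.18) = 0.827990, which rounds to 0.8280.

0.8280


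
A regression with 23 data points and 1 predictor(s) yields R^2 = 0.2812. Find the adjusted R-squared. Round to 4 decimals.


Using the formula:
(1 - 0.2812) = 0.7188.
Multiply by 22/21: 0.7188 * 22 = 15.8136, then 15.8136 / 21 = 0.7530.
Adj R^2 = 1 - 0.7530 = 0.2470.

0.2470


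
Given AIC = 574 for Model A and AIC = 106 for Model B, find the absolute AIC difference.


|AIC_A - AIC_B| = |574 - 106| = 468.
Model B is preferred (lower AIC).

468


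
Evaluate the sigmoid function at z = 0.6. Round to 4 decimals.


First, exp(-0.6000) = 0.5488.
Then sigma(z) = 1/(1 + 0.5488) = 0.6457.

0.6457


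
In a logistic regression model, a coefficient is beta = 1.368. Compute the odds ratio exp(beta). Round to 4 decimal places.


exp(1.368) = 3.9275.
So the odds ratio is 3.9275.

3.9275


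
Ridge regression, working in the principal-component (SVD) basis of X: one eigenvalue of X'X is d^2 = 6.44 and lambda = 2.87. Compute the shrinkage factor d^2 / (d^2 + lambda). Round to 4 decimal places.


Denominator = d^2 + lambda = 6.44 + 2.87 = 9.3100.
Shrinkage = 6.44 / 9.3100 = 0.6917.

0.6917


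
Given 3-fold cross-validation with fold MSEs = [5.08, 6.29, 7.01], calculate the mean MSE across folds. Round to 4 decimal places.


Add all fold MSEs: 18.3800.
Divide by k = 3: 18.3800/3 = 6.1267.

6.1267


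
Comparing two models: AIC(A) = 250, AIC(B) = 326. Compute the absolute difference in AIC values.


Compute |250 - 326| = 76.
Model A has the smaller AIC.

76


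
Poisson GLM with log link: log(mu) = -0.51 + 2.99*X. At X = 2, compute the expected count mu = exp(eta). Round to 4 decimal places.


Linear predictor: eta = -0.51 + (2.99)(2) = 5.4700.
Expected count: mu = exp(5.4700) = 237.4602.

237.4602


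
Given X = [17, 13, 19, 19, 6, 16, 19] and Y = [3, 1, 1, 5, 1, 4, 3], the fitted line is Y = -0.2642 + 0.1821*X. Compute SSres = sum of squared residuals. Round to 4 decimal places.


For each point, residual = actual - predicted.
Residuals: [0.1685, -1.1031, -2.1957, 1.8043, 0.1716, 1.3506, -0.1957].
Sum of squared residuals = 11.2137.

11.2137


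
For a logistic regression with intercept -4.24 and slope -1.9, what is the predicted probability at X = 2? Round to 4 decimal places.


Compute z = -4.24 + (-1.9)(2) = -8.0400.
exp(-z) = 3102.6132.
P = 1/(1 + 3102.6132) = 0.0003.

0.0003


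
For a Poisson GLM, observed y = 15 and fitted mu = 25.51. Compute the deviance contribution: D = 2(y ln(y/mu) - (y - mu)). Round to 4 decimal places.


y/mu = 15/25.51 = 0.588005 (approx.), and ln(15/25.51) = -0.531020.
y * ln(y/mu) = 15 * -0.531020 = -7.965300.
y - mu = -10.51.
D = 2 * (-7.965300 - -10.51) = 5.089400, which rounds to 5.0894.

5.0894


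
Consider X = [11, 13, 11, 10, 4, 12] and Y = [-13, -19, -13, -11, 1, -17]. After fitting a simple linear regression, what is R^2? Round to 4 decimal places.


After computing the OLS fit (b0=10.2000, b1=-2.1836):
SSres = 3.6197, SStot = 246.0000.
R^2 = 1 - 3.6197/246.0000 = 0.9853.

0.9853


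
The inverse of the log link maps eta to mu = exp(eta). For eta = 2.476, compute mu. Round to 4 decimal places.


mu = exp(eta) = exp(2.476).
= 11.8936.

11.8936


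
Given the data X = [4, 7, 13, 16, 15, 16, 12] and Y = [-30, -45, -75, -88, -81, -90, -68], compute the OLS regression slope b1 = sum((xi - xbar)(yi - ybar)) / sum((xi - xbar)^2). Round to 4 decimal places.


First compute the means: xbar = 11.8571, ybar = -68.1429.
Then S_xx = sum((xi - xbar)^2) = 130.8571.
S_xy = sum((xi - xbar)(yi - ybar)) = -633.1429.
b1 = S_xy / S_xx = -633.1429 / 130.8571 = -4.8384.

-4.8384


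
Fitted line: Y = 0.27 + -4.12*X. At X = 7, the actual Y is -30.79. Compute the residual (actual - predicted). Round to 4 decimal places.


Compute yhat = 0.27 + (-4.12)(7) = -28.5700.
Residual = actual - predicted = -30.79 - -28.5700 = -2.2200.

-2.2200


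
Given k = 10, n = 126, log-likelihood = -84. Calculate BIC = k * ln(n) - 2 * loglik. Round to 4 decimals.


k * ln(n) = 10 * ln(126) = 10 * 4.836282 = 48.362820.
-2 * loglik = -2 * (-84) = 168.
BIC = 48.362820 + 168 = 216.362820, which rounds to 216.3628.

216.3628


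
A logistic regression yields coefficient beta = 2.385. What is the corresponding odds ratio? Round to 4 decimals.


exp(2.385) = 10.8591.
So the odds ratio is 10.8591.

10.8591


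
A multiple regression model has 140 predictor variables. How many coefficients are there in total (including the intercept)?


Total coefficients = number of predictors + 1 (for the intercept).
= 140 + 1 = 141.

141


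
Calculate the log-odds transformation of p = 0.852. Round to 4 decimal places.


1 - p = 0.148.
p/(1-p) = 5.7568.
logit = ln(5.7568) = 1.7504.

1.7504


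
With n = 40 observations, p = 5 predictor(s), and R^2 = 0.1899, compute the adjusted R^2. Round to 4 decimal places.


Adjusted R^2 = 1 - (1 - R^2) * (n-1)/(n-p-1).
(1 - R^2) = 0.8101.
(n-1)/(n-p-1) = 39/34.
(1 - R^2) * (n-1) = 0.8101 * 39 = 31.5939.
Divide by (n-p-1): 31.5939 / 34 = 0.9292.
Adj R^2 = 1 - 0.9292 = 0.0708.

0.0708


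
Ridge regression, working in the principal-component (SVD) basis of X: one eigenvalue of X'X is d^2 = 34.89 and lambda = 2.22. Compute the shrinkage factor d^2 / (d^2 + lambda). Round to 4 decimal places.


Compute the denominator: 34.89 + 2.22 = 37.1100.
Shrinkage factor = 34.89 / 37.1100 = 0.9402.

0.9402


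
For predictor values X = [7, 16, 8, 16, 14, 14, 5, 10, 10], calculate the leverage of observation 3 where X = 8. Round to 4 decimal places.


Compute xbar = 11.1111 with n = 9 observations.
SXX = 130.8889.
Leverage = 1/9 + (8 - 11.1111)^2/130.8889 = 0.1851.

0.1851


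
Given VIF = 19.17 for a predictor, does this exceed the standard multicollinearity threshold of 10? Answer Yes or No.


Compare VIF = 19.17 to the threshold of 10.
19.17 >= 10, so the answer is Yes.

Yes


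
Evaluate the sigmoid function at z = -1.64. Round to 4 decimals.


First, exp(1.6400) = 5.1552.
Then sigma(z) = 1/(1 + 5.1552) = 0.1625.

0.1625


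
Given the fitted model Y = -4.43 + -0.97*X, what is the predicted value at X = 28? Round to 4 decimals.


Substitute X = 28 into the equation:
Y = -4.43 + -0.97 * 28 = -4.43 + -27.1600 = -31.5900.

-31.5900


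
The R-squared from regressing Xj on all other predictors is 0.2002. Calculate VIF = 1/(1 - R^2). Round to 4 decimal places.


Using VIF = 1/(1 - R^2_j):
1 - 0.2002 = 0.7998.
VIF = 1.2503.

1.2503


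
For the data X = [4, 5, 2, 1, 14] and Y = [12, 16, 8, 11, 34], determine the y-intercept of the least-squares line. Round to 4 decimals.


Compute b1 = 1.9644 from the OLS formula.
With xbar = 5.2000 and ybar = 16.2000, the intercept is:
b0 = 16.2000 - 1.9644 * 5.2000 = 5.9850.

5.9850


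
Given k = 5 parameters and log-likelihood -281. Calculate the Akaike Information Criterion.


Compute:
2k = 2*5 = 10.
-2*loglik = -2*(-281) = 562.
AIC = 10 + 562 = 572.

572


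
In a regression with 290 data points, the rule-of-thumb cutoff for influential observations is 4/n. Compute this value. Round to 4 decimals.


The threshold is 4/n.
4/290 = 0.0138.

0.0138


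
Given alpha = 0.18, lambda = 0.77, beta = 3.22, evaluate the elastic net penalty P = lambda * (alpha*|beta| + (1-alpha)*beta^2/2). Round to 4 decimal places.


alpha * |beta| = 0.18 * 3.22 = 0.5796.
(1-alpha) * beta^2/2 = 0.82 * 10.3684/2 = 4.2510.
Total = 0.77 * (0.5796 + 4.2510) = 3.7196.

3.7196


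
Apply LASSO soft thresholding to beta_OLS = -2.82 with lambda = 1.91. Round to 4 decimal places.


Absolute value: |-2.82| = 2.82.
Compare to lambda = 1.91.
Since |beta| > lambda, coefficient = sign(beta)*(|beta| - lambda) = -0.9100.

-0.9100


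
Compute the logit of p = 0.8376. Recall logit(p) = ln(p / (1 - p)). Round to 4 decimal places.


1 - p = 0.1624.
p/(1-p) = 5.1576.
logit = ln(5.1576) = 1.6405.

1.6405


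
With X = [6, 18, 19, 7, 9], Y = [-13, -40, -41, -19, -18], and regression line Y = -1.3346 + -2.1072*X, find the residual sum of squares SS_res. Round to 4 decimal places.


For each point, residual = actual - predicted.
Residuals: [0.9778, -0.7358, 0.3714, -2.9150, 2.2994].
Sum of squared residuals = 15.4199.

15.4199


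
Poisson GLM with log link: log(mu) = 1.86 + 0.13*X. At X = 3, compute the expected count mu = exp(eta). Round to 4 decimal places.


Compute eta = 1.86 + 0.13 * 3 = 2.2500.
Apply inverse link: mu = e^2.2500 = 9.4877.

9.4877


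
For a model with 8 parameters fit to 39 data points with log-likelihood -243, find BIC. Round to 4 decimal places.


k * ln(n) = 8 * ln(39) = 8 * 3.663562 = 29.308496.
-2 * loglik = -2 * (-243) = 486.
BIC = 29.308496 + 486 = 515.308496, which rounds to 515.3085.

515.3085


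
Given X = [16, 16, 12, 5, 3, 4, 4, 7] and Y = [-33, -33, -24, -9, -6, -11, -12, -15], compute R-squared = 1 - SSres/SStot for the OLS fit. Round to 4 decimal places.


After computing the OLS fit (b0=-1.6587, b1=-1.9363):
SSres = 18.0226, SStot = 804.8750.
R^2 = 1 - 18.0226/804.8750 = 0.9776.

0.9776


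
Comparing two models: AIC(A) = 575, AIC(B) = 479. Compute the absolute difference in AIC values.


Compute |575 - 479| = 96.
Model B has the smaller AIC.

96


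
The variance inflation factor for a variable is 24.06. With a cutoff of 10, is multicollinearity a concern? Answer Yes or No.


The threshold is 10.
VIF = 24.06 is >= 10.
Multicollinearity indication: Yes.

Yes


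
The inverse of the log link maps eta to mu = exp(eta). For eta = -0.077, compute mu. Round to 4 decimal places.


mu = exp(eta) = exp(-0.077).
= 0.9259.

0.9259


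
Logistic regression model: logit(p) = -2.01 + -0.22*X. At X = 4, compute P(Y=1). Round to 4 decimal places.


Linear predictor: z = -2.01 + -0.22 * 4 = -2.8900.
P = 1/(1 + exp(2.8900)) = 1/(1 + 17.9933) = 0.0527.

0.0527


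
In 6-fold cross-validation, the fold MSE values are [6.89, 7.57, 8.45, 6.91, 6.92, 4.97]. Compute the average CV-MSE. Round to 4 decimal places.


Add all fold MSEs: 41.7100.
Divide by k = 6: 41.7100/6 = 6.9517.

6.9517


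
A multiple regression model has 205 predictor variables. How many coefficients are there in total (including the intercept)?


Total coefficients = number of predictors + 1 (for the intercept).
= 205 + 1 = 206.

206


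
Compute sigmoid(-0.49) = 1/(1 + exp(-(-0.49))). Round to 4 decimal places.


Compute exp(0.4900) = 1.6323.
Sigmoid = 1 / (1 + 1.6323) = 1 / 2.6323 = 0.3799.

0.3799


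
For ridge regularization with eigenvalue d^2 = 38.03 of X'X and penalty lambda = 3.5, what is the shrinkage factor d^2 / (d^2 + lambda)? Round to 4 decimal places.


Denominator = d^2 + lambda = 38.03 + 3.5 = 41.5300.
Shrinkage = 38.03 / 41.5300 = 0.9157.

0.9157


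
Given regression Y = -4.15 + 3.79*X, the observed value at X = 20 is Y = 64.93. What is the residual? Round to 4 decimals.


Predicted = -4.15 + 3.79 * 20 = 71.6500.
Residual = 64.93 - 71.6500 = -6.7200.

-6.7200


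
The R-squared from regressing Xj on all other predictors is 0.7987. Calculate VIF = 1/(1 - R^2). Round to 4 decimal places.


Denominator: 1 - 0.7987 = 0.2013.
VIF = 1 / 0.2013 = 4.9677.

4.9677


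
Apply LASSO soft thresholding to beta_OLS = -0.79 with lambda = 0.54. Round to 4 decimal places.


Check: |-0.79| = 0.79 vs lambda = 0.54.
Since |beta| > lambda, coefficient = sign(beta)*(|beta| - lambda) = -0.2500.
Soft-thresholded coefficient = -0.2500.

-0.2500


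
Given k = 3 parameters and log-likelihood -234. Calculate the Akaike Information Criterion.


AIC = 2k - 2*loglik = 2(3) - 2(-234).
= 6 + 468 = 474.

474


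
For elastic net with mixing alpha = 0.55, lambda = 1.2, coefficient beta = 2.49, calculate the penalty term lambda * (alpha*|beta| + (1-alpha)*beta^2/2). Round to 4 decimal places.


Compute:
L1 = 0.55 * 2.49 = 1.3695.
L2 = 0.45 * 2.49^2 / 2 = 1.3950.
Penalty = 1.2 * (1.3695 + 1.3950) = 3.3174.

3.3174


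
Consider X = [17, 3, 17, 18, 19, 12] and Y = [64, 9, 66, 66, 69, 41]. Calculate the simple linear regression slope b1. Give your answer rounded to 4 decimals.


The sample means are xbar = 14.3333 and ybar = 52.5000.
Compute S_xx = 183.3333 and S_xy = 713.0000.
Slope b1 = S_xy / S_xx = 713.0000 / 183.3333 = 3.8891.

3.8891


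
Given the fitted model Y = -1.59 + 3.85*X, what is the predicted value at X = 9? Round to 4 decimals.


Predicted value:
Y = -1.59 + (3.85)(9) = -1.59 + 34.6500 = 33.0600.

33.0600


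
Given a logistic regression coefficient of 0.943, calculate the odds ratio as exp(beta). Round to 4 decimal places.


Odds ratio = exp(beta) = exp(0.943).
= 2.5677.

2.5677


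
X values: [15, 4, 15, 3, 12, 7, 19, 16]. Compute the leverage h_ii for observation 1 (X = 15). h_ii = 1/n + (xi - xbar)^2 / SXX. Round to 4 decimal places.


Mean of X: xbar = 11.3750.
SXX = 249.8750.
For X = 15: h = 1/8 + (15 - 11.3750)^2/249.8750 = 0.1776.

0.1776


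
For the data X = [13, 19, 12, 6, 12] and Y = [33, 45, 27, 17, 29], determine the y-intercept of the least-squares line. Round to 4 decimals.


Compute b1 = 2.1784 from the OLS formula.
With xbar = 12.4000 and ybar = 30.2000, the intercept is:
b0 = 30.2000 - 2.1784 * 12.4000 = 3.1878.

3.1878


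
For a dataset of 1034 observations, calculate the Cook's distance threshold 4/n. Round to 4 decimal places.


The threshold is 4/n.
4/1034 = 0.0039.

0.0039


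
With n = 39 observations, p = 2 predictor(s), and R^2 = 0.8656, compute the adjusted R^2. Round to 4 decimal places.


Using the formula:
(1 - 0.8656) = 0.1344.
Multiply by 38/36: 0.1344 * 38 = 5.1072, then 5.1072 / 36 = 0.1419.
Adj R^2 = 1 - 0.1419 = 0.8581.

0.8581


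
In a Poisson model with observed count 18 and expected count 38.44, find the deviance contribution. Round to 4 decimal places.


Compute y*ln(y/mu) = 18*ln(18/38.44) = 18*-0.758727 = -13.657086.
y - mu = -20.44.
D = 2*(-13.657086 - (-20.44)) = 13.565828, which rounds to 13.5658.

13.5658


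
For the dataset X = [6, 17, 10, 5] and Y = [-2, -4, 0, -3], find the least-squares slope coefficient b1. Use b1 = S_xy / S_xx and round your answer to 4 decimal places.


Calculate xbar = 9.5000, ybar = -2.2500.
S_xx = 89.0000, S_xy = -9.5000.
Using b1 = S_xy / S_xx = -9.5000 / 89.0000, we get b1 = -0.1067.

-0.1067


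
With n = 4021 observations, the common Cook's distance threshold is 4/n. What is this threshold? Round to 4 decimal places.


Cook's distance cutoff = 4/n = 4/4021.
= 0.0010.

0.0010


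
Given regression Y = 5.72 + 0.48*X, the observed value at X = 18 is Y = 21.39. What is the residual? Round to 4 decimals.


Predicted = 5.72 + 0.48 * 18 = 14.3600.
Residual = 21.39 - 14.3600 = 7.0300.

7.0300


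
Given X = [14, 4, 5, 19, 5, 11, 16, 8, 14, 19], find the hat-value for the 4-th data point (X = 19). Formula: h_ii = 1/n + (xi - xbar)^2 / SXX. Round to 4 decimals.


n = 10, xbar = 11.5000.
SXX = sum((xi - xbar)^2) = 298.5000.
h = 1/10 + (19 - 11.5000)^2 / 298.5000 = 0.2884.

0.2884


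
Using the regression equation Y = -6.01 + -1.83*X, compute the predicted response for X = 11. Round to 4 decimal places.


Plug X = 11 into Y = -6.01 + -1.83*X:
Y = -6.01 + -20.1300 = -26.1400.

-26.1400


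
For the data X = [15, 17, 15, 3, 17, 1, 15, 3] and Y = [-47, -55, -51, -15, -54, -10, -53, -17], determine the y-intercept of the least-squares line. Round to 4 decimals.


Compute b1 = -2.8129 from the OLS formula.
With xbar = 10.7500 and ybar = -37.7500, the intercept is:
b0 = -37.7500 - -2.8129 * 10.7500 = -7.5108.

-7.5108


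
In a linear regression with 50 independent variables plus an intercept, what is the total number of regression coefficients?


Total coefficients = number of predictors + 1 (for the intercept).
= 50 + 1 = 51.

51


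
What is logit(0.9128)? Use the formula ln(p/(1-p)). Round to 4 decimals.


1 - p = 0.0872.
p/(1-p) = 10.4679.
logit = ln(10.4679) = 2.3483.

2.3483


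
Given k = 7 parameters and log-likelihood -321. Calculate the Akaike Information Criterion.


AIC = 2*7 - 2*(-321).
= 14 + 642 = 656.

656


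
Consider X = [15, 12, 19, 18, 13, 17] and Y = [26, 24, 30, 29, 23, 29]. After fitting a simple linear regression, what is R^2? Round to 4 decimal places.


After computing the OLS fit (b0=11.0339, b1=1.0085):
SSres = 2.8305, SStot = 42.8333.
R^2 = 1 - 2.8305/42.8333 = 0.9339.

0.9339


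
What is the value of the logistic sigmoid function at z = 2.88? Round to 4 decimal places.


Compute exp(-2.8800) = 0.0561.
Sigmoid = 1 / (1 + 0.0561) = 1 / 1.0561 = 0.9468.

0.9468


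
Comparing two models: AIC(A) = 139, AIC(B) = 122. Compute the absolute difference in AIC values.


Absolute difference = |139 - 122| = 17.
The model with lower AIC (B) is preferred.

17


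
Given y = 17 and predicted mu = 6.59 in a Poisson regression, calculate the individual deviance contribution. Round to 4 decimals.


y/mu = 17/6.59 = 2.579666 (approx.), and ln(17/6.59) = 0.947660.
y * ln(y/mu) = 17 * 0.947660 = 16.110220.
y - mu = 10.41.
D = 2 * (16.110220 - 10.41) = 11.400440, which rounds to 11.4004.

11.4004


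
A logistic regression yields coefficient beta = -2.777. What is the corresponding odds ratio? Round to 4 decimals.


exp(-2.777) = 0.0622.
So the odds ratio is 0.0622.

0.0622


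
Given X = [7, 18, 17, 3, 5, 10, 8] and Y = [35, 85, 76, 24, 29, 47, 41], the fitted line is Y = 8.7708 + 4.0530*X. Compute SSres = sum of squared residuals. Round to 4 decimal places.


For each point, residual = actual - predicted.
Residuals: [-2.1418, 3.2752, -1.6718, 3.0702, -0.0358, -2.3008, -0.1948].
Sum of squared residuals = 32.8682.

32.8682


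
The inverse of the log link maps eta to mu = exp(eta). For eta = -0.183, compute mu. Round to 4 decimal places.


mu = exp(eta) = exp(-0.183).
= 0.8328.

0.8328


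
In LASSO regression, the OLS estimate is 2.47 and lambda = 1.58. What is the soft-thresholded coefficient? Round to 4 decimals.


Check: |2.47| = 2.47 vs lambda = 1.58.
Since |beta| > lambda, coefficient = sign(beta)*(|beta| - lambda) = 0.8900.
Soft-thresholded coefficient = 0.8900.

0.8900


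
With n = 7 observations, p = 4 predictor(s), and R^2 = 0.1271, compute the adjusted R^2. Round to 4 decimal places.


Using the formula:
(1 - 0.1271) = 0.8729.
Multiply by 6/2: 0.8729 * 6 = 5.2374, then 5.2374 / 2 = 2.6187.
Adj R^2 = 1 - 2.6187 = -1.6187.

-1.6187


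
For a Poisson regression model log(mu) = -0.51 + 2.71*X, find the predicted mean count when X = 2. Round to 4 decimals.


Linear predictor: eta = -0.51 + (2.71)(2) = 4.9100.
Expected count: mu = exp(4.9100) = 135.6394.

135.6394


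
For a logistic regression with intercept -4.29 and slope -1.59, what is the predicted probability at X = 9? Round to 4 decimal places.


Compute z = -4.29 + (-1.59)(9) = -18.6000.
exp(-z) = 119640264.1982.
P = 1/(1 + 119640264.1982) = 0.0000.

0.0000


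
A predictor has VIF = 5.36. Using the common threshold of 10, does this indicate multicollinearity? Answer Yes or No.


Compare VIF = 5.36 to the threshold of 10.
5.36 < 10, so the answer is No.

No


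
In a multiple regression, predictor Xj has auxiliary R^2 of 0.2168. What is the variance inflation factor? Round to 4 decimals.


Using VIF = 1/(1 - R^2_j):
1 - 0.2168 = 0.7832.
VIF = 1.2768.

1.2768


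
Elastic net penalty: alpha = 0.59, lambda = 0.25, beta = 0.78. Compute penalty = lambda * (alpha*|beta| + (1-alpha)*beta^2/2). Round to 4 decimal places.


Compute:
L1 = 0.59 * 0.78 = 0.4602.
L2 = 0.41 * 0.78^2 / 2 = 0.1247.
Penalty = 0.25 * (0.4602 + 0.1247) = 0.1462.

0.1462


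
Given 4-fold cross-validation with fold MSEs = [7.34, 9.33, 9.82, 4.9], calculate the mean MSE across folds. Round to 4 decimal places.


Add all fold MSEs: 31.3900.
Divide by k = 4: 31.3900/4 = 7.8475.

7.8475


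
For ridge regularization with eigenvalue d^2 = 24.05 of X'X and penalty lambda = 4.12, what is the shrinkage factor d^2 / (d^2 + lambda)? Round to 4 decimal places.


Denominator = d^2 + lambda = 24.05 + 4.12 = 28.1700.
Shrinkage = 24.05 / 28.1700 = 0.8537.

0.8537


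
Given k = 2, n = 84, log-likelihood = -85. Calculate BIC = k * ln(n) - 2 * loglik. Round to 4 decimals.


k * ln(n) = 2 * ln(84) = 2 * 4.430817 = 8.861634.
-2 * loglik = -2 * (-85) = 170.
BIC = 8.861634 + 170 = 178.861634, which rounds to 178.8616.

178.8616


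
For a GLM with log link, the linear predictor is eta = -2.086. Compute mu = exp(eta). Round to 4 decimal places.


Apply the inverse link:
mu = e^-2.086 = 0.1242.

0.1242


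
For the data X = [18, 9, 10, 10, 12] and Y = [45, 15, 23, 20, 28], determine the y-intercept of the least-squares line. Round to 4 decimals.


Compute b1 = 3.1288 from the OLS formula.
With xbar = 11.8000 and ybar = 26.2000, the intercept is:
b0 = 26.2000 - 3.1288 * 11.8000 = -10.7197.

-10.7197


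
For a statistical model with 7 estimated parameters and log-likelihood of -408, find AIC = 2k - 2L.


AIC = 2k - 2*loglik = 2(7) - 2(-408).
= 14 + 816 = 830.

830


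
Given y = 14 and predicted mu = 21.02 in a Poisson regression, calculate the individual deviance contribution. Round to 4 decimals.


First: ln(14/21.02) = -0.406417.
Then: 14 * -0.406417 = -5.689838.
y - mu = 14 - 21.02 = -7.02.
D = 2(-5.689838 - -7.02) = 2.660324, which rounds to 2.6603.

2.6603


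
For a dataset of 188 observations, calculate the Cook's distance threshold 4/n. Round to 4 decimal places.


Cook's distance cutoff = 4/n = 4/188.
= 0.0213.

0.0213


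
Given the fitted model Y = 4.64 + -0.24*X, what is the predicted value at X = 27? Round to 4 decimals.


Substitute X = 27 into the equation:
Y = 4.64 + -0.24 * 27 = 4.64 + -6.4800 = -1.8400.

-1.8400


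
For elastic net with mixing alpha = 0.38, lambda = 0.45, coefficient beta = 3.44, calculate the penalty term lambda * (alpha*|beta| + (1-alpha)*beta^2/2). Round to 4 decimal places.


Compute:
L1 = 0.38 * 3.44 = 1.3072.
L2 = 0.62 * 3.44^2 / 2 = 3.6684.
Penalty = 0.45 * (1.3072 + 3.6684) = 2.2390.

2.2390


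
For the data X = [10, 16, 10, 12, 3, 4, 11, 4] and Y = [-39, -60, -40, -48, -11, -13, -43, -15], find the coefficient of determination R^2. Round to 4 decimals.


Fit the OLS line: b0 = 0.9214, b1 = -3.9482.
SSres = 13.4732.
SStot = 2343.8750.
R^2 = 1 - 13.4732/2343.8750 = 0.9943.

0.9943


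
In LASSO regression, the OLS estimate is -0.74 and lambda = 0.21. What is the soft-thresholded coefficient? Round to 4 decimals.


Check: |-0.74| = 0.74 vs lambda = 0.21.
Since |beta| > lambda, coefficient = sign(beta)*(|beta| - lambda) = -0.5300.
Soft-thresholded coefficient = -0.5300.

-0.5300


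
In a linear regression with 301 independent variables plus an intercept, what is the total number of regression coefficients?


Each predictor gets one coefficient, plus one intercept.
Total parameters = 301 + 1 = 302.

302


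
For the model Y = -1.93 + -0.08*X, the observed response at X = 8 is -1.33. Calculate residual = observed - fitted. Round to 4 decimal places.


Predicted = -1.93 + -0.08 * 8 = -2.5700.
Residual = -1.33 - -2.5700 = 1.2400.

1.2400


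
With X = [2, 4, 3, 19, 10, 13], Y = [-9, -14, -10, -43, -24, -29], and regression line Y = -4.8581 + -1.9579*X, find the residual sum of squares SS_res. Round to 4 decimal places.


Predicted values from Y = -4.8581 + -1.9579*X.
Residuals: [-0.2261, -1.3103, 0.7318, -0.9418, 0.4371, 1.3108].
SSres = 5.0998.

5.0998
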